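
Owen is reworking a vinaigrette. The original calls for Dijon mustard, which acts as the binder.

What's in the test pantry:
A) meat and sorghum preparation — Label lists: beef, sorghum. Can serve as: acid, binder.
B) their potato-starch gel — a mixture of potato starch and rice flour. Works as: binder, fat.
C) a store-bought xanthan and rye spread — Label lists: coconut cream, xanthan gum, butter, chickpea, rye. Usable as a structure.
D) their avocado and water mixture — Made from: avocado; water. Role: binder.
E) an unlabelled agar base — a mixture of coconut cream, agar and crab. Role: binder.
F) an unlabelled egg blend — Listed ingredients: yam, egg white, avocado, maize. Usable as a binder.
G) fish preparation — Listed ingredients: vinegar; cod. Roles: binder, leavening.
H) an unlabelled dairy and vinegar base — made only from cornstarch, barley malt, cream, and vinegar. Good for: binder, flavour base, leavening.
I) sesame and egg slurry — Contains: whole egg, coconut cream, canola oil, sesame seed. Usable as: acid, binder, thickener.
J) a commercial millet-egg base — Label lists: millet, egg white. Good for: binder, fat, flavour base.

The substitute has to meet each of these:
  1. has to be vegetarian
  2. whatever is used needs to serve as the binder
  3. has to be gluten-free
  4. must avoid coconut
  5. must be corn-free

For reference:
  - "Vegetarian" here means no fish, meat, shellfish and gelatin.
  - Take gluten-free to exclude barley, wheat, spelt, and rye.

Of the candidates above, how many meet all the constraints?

A: has beef, so not vegetarian — reject
B: only rice flour and potato starch; none excluded — valid
C: not usable as a binder; has rye, so not gluten-free (and 1 more) — reject
D: all constraints satisfied — valid
E: has crab, so not vegetarian; has coconut cream, so not coconut-free — no
F: has maize, so not corn-free — no
G: has cod, so not vegetarian — no
H: has barley malt, so not gluten-free; has cornstarch, so not corn-free — no
I: has coconut cream, so not coconut-free — no
J: nothing on the exclusion list — OK

3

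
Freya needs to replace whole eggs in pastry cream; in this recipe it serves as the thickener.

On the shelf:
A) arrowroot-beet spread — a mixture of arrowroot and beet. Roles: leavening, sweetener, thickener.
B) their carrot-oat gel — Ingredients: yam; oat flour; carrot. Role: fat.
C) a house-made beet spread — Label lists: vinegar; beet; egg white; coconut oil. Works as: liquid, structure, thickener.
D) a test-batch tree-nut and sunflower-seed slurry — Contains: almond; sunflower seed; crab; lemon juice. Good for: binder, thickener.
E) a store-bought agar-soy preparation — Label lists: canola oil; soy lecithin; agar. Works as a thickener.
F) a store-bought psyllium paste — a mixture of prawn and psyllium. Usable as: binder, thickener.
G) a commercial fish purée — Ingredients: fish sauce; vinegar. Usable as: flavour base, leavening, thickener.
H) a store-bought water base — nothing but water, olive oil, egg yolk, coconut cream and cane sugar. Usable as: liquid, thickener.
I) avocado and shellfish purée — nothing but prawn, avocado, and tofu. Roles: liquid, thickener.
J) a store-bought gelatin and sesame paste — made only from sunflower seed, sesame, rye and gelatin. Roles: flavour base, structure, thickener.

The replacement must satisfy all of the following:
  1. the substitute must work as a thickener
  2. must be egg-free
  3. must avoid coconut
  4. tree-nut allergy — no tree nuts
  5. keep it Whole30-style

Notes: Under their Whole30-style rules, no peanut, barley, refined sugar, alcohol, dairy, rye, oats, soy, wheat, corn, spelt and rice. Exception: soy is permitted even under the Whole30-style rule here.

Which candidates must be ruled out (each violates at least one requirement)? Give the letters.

A: only beet and arrowroot; none excluded — keep
B: not usable as a thickener; has oat flour, so not Whole30-style — no
C: has egg white, so not egg-free; has coconut oil, so not coconut-free — out
D: has almond, so not tree-nut-free — no
E: soy is permitted under the Whole30-style carve-out; nothing else excluded — valid
F: nothing on the exclusion list — valid
G: nothing on the exclusion list — valid
H: has cane sugar, so not Whole30-style; has egg yolk, so not egg-free (and 1 more) — reject
I: soy is permitted under the Whole30-style carve-out; nothing else excluded — valid
J: has rye, so not Whole30-style — out

B, C, D, H, J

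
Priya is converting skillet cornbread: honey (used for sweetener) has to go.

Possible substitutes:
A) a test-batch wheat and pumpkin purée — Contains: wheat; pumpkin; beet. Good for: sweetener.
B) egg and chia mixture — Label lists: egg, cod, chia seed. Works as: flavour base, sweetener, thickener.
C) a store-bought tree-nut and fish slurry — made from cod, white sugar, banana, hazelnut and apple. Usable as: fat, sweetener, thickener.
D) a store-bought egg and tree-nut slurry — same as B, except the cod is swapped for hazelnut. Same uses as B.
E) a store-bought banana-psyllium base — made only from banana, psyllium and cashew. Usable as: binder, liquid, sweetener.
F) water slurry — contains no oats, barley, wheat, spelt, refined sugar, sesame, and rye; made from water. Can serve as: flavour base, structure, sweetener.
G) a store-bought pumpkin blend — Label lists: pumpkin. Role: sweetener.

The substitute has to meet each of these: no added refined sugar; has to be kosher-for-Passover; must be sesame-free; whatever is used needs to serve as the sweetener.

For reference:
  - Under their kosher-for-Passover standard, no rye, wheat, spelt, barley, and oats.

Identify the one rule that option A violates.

kosher-for-Passover

usable as a sweetener: satisfied
kosher-for-Passover: has wheat — fails
no-added-sugar: satisfied
sesame-free: satisfied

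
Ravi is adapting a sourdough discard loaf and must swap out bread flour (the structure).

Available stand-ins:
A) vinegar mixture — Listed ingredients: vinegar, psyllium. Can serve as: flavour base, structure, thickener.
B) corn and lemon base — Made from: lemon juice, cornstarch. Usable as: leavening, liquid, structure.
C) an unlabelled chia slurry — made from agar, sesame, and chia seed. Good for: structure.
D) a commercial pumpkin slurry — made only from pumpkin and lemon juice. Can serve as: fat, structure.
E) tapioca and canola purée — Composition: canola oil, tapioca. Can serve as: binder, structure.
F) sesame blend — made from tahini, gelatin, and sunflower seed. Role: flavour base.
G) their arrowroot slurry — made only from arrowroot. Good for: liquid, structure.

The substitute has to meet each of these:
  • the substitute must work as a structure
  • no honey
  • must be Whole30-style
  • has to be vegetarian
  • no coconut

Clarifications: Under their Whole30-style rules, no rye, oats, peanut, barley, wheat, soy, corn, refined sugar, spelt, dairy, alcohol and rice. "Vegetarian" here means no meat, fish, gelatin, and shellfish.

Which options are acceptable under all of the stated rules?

A: only vinegar and psyllium; none excluded — OK
B: has cornstarch, so not Whole30-style — reject
C: every rule checks out — keep
D: only lemon juice and pumpkin; none excluded — valid
E: nothing on the exclusion list — keep
F: not usable as a structure; has gelatin, so not vegetarian — no
G: no honey, vegetarian — keep

A, C, D, E, G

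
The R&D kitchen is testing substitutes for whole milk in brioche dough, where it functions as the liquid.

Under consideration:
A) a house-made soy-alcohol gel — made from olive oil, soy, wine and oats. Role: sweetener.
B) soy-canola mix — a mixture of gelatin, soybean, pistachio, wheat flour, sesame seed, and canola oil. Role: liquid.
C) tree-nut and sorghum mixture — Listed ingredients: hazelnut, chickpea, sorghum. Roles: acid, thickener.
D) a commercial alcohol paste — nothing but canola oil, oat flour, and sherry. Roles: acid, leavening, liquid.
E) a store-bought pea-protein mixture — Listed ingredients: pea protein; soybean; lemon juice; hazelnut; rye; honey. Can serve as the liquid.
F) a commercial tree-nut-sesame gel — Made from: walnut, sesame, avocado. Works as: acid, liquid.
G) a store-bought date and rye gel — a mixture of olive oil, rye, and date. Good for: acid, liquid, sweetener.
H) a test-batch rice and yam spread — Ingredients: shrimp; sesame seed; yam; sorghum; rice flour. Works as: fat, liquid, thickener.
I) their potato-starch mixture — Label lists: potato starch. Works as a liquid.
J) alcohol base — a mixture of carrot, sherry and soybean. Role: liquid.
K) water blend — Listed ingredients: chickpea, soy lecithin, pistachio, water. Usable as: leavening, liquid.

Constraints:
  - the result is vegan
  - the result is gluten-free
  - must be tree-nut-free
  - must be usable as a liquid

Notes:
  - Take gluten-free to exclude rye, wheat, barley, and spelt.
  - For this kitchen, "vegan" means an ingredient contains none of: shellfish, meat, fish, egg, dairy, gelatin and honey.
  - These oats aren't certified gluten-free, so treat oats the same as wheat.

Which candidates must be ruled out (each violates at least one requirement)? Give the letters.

A, B, C, D, E, F, G, H, K

A: not usable as a liquid; has oats, so not gluten-free — no
B: has wheat flour, so not gluten-free; has gelatin, so not vegan (and 1 more) — out
C: not usable as a liquid; has hazelnut, so not tree-nut-free — reject
D: has oat flour, so not gluten-free — out
E: has rye, so not gluten-free; has honey, so not vegan (and 1 more) — out
F: has walnut, so not tree-nut-free — reject
G: has rye, so not gluten-free — reject
H: has shrimp, so not vegan — out
I: every rule checks out — OK
J: works as a liquid, gluten-free, vegan — valid
K: has pistachio, so not tree-nut-free — out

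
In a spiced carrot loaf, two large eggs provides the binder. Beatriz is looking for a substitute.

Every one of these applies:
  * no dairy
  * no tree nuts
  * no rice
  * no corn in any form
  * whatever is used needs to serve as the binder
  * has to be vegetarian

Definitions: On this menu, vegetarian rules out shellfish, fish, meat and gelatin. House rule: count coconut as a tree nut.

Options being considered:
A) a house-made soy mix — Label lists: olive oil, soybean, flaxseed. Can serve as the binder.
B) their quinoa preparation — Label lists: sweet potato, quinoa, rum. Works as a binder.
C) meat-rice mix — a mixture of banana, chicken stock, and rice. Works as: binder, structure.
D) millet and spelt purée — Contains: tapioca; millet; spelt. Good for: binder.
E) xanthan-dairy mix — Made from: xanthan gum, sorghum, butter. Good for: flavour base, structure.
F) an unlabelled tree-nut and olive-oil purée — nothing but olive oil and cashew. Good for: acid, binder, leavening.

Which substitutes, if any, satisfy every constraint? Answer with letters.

A: nothing on the exclusion list — keep
B: works as a binder, no dairy, tree-nut-free — valid
C: has chicken stock, so not vegetarian; has rice, so not rice-free — reject
D: only spelt, millet and tapioca; none excluded — valid
E: not usable as a binder; has butter, so not dairy-free — out
F: has cashew, so not tree-nut-free — reject

A, B, D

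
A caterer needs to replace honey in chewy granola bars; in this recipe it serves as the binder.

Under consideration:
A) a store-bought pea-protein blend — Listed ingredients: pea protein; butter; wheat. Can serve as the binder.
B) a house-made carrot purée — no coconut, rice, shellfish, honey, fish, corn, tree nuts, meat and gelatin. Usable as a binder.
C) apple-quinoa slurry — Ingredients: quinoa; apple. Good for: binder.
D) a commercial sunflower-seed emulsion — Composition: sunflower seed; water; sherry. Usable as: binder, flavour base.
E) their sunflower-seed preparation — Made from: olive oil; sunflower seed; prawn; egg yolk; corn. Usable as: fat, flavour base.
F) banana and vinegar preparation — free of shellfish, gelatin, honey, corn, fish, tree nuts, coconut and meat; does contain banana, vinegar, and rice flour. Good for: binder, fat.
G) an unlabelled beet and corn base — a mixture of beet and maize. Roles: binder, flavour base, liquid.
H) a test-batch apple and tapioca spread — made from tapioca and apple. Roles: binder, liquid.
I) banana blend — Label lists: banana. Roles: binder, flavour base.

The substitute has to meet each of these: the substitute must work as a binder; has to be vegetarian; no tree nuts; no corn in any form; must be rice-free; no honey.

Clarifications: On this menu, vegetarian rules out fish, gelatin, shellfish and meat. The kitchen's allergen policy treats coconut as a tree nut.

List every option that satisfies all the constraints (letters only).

A: every rule checks out — OK
B: vegetarian, no rice — valid
C: only apple and quinoa; none excluded — valid
D: vegetarian, tree-nut-free — OK
E: not usable as a binder; has prawn, so not vegetarian (and 1 more) — reject
F: has rice flour, so not rice-free — no
G: has maize, so not corn-free — reject
H: nothing on the exclusion list — OK
I: no corn, vegetarian — OK

A, B, C, D, H, I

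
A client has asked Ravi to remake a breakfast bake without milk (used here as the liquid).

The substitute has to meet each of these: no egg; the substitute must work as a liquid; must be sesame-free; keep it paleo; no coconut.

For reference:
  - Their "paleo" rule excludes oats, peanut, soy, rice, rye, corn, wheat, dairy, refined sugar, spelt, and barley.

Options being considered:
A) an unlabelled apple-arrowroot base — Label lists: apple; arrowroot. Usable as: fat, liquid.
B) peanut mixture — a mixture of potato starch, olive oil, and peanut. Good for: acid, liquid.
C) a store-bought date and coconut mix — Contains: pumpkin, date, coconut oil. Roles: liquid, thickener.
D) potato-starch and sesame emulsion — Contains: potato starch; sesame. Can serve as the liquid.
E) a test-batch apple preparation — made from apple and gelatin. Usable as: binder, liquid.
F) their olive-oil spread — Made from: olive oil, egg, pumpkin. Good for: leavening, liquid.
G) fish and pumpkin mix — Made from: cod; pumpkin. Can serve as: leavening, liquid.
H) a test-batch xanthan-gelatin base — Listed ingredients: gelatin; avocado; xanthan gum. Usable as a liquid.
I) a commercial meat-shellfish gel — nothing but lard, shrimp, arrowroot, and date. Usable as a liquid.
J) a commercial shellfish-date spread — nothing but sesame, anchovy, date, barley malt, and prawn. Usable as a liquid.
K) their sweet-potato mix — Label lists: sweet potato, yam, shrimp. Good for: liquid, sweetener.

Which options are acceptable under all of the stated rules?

A: works as a liquid, paleo, no egg — OK
B: has peanut, so not paleo — reject
C: has coconut oil, so not coconut-free — no
D: has sesame, so not sesame-free — no
E: only gelatin and apple; none excluded — valid
F: has egg, so not egg-free — reject
G: all constraints satisfied — valid
H: every rule checks out — keep
I: paleo, no egg — keep
J: has barley malt, so not paleo; has sesame, so not sesame-free — no
K: nothing on the exclusion list — valid

A, E, G, H, I, K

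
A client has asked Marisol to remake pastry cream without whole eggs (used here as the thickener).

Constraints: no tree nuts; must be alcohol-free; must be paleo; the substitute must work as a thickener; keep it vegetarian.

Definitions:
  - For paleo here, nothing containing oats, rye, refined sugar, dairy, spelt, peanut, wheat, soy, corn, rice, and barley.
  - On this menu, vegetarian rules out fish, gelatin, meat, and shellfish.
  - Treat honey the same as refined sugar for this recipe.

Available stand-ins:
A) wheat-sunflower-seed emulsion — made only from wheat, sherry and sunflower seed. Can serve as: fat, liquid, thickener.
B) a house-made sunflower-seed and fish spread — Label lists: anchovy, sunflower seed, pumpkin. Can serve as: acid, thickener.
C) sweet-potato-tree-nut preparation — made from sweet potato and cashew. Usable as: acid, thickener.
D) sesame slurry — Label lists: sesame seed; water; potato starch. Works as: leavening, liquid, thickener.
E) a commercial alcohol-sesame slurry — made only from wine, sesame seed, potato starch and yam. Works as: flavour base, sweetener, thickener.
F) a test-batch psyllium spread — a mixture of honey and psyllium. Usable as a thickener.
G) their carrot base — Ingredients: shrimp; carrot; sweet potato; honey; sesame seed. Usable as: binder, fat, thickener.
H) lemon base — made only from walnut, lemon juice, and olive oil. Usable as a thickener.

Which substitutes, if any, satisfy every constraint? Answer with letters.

A: has wheat, so not paleo; has sherry, so not alcohol-free — out
B: has anchovy, so not vegetarian — reject
C: has cashew, so not tree-nut-free — out
D: nothing on the exclusion list — valid
E: has wine, so not alcohol-free — reject
F: has honey, so not paleo — no
G: has honey, so not paleo; has shrimp, so not vegetarian — no
H: has walnut, so not tree-nut-free — out

D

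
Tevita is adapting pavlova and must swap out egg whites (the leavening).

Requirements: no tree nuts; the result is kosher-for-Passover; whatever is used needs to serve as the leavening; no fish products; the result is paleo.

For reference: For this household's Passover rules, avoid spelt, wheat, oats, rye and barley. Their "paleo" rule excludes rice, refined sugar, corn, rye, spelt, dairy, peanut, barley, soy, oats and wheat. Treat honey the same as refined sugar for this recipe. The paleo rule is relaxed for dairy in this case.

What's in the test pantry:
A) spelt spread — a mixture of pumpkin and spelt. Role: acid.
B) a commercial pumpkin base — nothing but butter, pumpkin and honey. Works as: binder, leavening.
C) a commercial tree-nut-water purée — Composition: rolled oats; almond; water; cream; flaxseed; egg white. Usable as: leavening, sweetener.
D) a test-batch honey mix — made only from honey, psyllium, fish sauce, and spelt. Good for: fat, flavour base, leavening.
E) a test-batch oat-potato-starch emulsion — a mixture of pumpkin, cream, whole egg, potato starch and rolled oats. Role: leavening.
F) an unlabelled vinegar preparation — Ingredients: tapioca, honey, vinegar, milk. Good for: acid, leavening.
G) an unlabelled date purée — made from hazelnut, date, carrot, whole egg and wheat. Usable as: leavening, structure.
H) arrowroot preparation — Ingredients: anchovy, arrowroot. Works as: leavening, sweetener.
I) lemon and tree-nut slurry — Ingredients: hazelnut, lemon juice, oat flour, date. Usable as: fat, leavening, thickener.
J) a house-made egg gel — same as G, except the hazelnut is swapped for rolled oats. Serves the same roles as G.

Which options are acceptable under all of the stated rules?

none

A: not usable as a leavening; has spelt, so not kosher-for-Passover (and 1 more) — out
B: has honey, so not paleo — no
C: has rolled oats, so not kosher-for-Passover; has rolled oats, so not paleo (and 1 more) — out
D: has spelt, so not kosher-for-Passover; has honey, so not paleo (and 1 more) — no
E: has rolled oats, so not kosher-for-Passover; has rolled oats, so not paleo — out
F: has honey, so not paleo — no
G: has wheat, so not kosher-for-Passover; has wheat, so not paleo (and 1 more) — reject
H: has anchovy, so not fish-free — reject
I: has oat flour, so not kosher-for-Passover; has oat flour, so not paleo (and 1 more) — out
J: has rolled oats, so not kosher-for-Passover; has rolled oats, so not paleo — no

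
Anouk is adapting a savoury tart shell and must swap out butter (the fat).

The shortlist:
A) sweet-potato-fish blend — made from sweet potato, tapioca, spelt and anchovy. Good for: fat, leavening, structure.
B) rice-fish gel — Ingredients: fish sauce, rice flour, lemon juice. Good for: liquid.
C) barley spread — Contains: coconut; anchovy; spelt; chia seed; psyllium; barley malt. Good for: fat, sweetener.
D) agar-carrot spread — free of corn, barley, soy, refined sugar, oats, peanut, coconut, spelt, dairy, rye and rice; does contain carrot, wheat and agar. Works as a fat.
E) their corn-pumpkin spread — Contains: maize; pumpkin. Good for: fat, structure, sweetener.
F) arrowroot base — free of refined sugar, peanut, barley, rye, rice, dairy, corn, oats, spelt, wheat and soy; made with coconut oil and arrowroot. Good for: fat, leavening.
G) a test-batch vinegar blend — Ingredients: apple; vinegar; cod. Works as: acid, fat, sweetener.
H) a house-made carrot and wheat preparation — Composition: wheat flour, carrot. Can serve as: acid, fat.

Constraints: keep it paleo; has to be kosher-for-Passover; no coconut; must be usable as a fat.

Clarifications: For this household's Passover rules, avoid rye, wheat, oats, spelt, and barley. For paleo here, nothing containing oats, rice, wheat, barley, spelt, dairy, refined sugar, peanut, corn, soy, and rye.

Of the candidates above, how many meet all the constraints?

1

A: has spelt, so not kosher-for-Passover; has spelt, so not paleo — no
B: not usable as a fat; has rice flour, so not paleo — reject
C: has barley malt, so not kosher-for-Passover; has barley malt, so not paleo (and 1 more) — no
D: has wheat, so not kosher-for-Passover; has wheat, so not paleo — no
E: has maize, so not paleo — out
F: has coconut oil, so not coconut-free — reject
G: only cod, vinegar and apple; none excluded — OK
H: has wheat flour, so not kosher-for-Passover; has wheat flour, so not paleo — out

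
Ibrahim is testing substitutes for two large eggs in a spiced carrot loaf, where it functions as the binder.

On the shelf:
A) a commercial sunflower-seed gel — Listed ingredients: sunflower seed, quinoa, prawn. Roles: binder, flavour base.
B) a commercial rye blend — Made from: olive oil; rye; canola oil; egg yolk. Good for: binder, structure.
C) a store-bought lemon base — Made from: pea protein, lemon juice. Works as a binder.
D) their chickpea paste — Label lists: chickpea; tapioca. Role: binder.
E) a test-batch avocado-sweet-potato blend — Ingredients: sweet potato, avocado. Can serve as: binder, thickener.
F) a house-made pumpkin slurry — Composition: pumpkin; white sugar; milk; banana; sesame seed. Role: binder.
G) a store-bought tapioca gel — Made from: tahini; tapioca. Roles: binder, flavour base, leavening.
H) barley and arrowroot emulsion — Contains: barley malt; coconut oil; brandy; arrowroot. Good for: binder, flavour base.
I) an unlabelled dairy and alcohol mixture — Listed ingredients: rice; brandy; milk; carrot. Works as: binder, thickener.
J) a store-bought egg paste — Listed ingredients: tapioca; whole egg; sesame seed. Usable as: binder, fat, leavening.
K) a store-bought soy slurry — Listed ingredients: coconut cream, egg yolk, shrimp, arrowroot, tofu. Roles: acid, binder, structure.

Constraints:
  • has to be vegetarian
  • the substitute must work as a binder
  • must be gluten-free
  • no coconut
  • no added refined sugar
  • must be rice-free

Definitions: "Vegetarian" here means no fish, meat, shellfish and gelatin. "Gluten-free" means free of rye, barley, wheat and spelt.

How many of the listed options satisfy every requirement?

A: has prawn, so not vegetarian — out
B: has rye, so not gluten-free — reject
C: nothing on the exclusion list — keep
D: only chickpea and tapioca; none excluded — valid
E: works as a binder, vegetarian, gluten-free — keep
F: has white sugar, so not no-added-sugar — out
G: works as a binder, no rice, no refined sugar — valid
H: has barley malt, so not gluten-free; has coconut oil, so not coconut-free — reject
I: has rice, so not rice-free — out
J: every rule checks out — OK
K: has shrimp, so not vegetarian; has coconut cream, so not coconut-free — no

5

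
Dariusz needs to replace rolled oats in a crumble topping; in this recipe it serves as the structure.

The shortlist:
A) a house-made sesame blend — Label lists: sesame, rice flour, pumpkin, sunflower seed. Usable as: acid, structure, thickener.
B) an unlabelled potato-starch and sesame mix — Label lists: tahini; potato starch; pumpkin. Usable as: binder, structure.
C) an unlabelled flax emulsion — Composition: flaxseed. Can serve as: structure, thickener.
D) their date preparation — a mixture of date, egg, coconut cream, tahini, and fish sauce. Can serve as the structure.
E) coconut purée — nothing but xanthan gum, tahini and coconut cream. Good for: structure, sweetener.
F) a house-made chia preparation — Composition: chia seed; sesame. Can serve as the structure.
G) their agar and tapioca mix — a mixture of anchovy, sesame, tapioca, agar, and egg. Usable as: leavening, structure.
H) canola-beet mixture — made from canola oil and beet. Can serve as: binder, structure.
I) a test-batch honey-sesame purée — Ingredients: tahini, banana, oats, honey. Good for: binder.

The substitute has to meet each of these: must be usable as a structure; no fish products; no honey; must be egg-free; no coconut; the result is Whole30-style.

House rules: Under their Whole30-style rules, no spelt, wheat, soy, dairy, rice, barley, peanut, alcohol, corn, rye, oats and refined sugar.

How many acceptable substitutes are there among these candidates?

A: has rice flour, so not Whole30-style — no
B: only tahini, pumpkin and potato starch; none excluded — OK
C: only flaxseed; none excluded — valid
D: has fish sauce, so not fish-free; has coconut cream, so not coconut-free (and 1 more) — out
E: has coconut cream, so not coconut-free — reject
F: all constraints satisfied — valid
G: has anchovy, so not fish-free; has egg, so not egg-free — no
H: only beet and canola oil; none excluded — valid
I: not usable as a structure; has oats, so not Whole30-style (and 1 more) — reject

4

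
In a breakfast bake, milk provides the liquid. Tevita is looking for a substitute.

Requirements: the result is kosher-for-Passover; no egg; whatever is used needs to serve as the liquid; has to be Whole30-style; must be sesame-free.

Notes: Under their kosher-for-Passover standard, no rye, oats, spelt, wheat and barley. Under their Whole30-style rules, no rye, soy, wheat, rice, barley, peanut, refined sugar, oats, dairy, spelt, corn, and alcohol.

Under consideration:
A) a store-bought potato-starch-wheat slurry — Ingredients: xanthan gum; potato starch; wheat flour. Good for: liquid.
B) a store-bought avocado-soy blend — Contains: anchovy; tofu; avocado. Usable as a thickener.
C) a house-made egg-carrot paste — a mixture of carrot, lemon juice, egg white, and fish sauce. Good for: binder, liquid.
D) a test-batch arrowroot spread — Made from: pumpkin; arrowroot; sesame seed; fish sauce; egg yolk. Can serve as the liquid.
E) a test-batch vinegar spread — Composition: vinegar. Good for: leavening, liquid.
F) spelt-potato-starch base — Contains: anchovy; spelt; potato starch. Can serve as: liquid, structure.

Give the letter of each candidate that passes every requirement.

E

A: has wheat flour, so not kosher-for-Passover; has wheat flour, so not Whole30-style — out
B: not usable as a liquid; has tofu, so not Whole30-style — reject
C: has egg white, so not egg-free — no
D: has egg yolk, so not egg-free; has sesame seed, so not sesame-free — out
E: nothing on the exclusion list — OK
F: has spelt, so not kosher-for-Passover; has spelt, so not Whole30-style — no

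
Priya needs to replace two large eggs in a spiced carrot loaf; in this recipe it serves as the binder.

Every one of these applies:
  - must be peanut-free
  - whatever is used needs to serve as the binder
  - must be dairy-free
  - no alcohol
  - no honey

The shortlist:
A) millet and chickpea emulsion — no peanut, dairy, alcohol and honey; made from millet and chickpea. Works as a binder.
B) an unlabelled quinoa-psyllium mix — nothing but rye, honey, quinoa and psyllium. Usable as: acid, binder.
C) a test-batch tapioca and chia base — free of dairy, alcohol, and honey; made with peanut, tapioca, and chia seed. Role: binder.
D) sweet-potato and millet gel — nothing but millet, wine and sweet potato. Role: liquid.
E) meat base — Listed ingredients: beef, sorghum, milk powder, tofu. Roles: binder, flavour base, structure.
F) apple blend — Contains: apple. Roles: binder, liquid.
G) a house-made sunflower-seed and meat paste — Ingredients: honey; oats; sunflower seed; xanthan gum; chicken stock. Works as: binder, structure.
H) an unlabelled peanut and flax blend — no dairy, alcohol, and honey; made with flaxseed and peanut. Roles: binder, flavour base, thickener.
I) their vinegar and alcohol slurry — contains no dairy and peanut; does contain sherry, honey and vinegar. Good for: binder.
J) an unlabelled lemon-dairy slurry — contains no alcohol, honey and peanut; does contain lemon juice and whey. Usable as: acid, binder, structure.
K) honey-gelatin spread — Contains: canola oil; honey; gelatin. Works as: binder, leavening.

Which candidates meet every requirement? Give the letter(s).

A: all constraints satisfied — keep
B: has honey, so not honey-free — reject
C: has peanut, so not peanut-free — out
D: not usable as a binder; has wine, so not alcohol-free — out
E: has milk powder, so not dairy-free — out
F: no alcohol, no dairy — keep
G: has honey, so not honey-free — reject
H: has peanut, so not peanut-free — out
I: has honey, so not honey-free; has sherry, so not alcohol-free — no
J: has whey, so not dairy-free — reject
K: has honey, so not honey-free — no

A, F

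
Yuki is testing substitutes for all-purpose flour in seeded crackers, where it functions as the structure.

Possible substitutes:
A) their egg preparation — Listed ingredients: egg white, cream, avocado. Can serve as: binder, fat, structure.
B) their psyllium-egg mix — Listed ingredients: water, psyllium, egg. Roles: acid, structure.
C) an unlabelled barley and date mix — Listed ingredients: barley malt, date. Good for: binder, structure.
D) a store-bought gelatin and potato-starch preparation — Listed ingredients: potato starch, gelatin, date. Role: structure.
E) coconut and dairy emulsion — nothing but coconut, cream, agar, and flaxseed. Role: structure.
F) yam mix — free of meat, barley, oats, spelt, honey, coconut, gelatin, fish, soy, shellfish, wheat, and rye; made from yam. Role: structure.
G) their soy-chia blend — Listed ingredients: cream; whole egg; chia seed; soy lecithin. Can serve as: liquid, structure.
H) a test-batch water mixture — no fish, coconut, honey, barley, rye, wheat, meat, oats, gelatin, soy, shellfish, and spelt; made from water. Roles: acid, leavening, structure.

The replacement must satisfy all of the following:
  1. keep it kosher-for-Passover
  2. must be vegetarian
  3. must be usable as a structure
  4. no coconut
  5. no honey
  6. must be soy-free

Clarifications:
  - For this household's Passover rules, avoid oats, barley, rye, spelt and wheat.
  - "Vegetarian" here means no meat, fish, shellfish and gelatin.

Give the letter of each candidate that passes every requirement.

A, B, F, H

A: only cream, egg white, and avocado; none excluded — OK
B: only egg, psyllium and water; none excluded — OK
C: has barley malt, so not kosher-for-Passover — out
D: has gelatin, so not vegetarian — out
E: has coconut, so not coconut-free — no
F: all constraints satisfied — OK
G: has soy lecithin, so not soy-free — no
H: all constraints satisfied — keep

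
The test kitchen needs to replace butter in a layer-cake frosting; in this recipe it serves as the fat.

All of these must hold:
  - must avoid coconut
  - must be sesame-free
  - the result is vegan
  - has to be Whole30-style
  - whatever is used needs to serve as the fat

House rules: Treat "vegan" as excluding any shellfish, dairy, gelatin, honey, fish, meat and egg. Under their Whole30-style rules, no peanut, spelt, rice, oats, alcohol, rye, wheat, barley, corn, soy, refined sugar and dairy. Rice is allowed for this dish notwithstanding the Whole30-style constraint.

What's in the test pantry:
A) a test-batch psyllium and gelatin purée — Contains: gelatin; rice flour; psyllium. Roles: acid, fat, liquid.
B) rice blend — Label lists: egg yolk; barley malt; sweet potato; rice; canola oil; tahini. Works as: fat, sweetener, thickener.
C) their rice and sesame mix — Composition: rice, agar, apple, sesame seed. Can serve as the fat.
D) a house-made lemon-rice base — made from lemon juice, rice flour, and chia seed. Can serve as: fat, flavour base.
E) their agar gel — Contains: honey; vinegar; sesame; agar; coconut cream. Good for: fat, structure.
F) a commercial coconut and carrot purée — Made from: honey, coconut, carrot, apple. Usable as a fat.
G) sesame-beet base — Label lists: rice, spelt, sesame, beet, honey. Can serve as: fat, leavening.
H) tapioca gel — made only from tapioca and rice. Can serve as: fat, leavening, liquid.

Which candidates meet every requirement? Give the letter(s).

D, H

A: has gelatin, so not vegan — reject
B: has egg yolk, so not vegan; has barley malt, so not Whole30-style (and 1 more) — reject
C: has sesame seed, so not sesame-free — out
D: rice is permitted under the Whole30-style carve-out; nothing else excluded — valid
E: has honey, so not vegan; has sesame, so not sesame-free (and 1 more) — no
F: has honey, so not vegan; has coconut, so not coconut-free — out
G: has honey, so not vegan; has spelt, so not Whole30-style (and 1 more) — no
H: rice is permitted under the Whole30-style carve-out; nothing else excluded — keep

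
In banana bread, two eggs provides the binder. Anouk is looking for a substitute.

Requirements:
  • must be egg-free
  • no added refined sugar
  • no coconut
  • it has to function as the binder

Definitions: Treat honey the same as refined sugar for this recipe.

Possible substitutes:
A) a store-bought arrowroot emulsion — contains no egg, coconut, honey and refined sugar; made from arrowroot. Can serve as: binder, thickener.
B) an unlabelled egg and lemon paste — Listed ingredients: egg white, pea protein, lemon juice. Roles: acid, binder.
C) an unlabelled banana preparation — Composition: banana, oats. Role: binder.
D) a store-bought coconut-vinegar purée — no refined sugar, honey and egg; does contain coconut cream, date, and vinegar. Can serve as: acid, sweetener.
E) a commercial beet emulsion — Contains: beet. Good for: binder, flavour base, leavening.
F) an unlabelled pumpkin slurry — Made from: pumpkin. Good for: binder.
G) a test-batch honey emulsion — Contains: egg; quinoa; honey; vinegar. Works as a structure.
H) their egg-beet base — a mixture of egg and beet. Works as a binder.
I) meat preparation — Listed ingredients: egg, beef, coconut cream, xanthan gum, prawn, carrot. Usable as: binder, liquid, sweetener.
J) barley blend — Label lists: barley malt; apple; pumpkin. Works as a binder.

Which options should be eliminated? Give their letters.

B, D, G, H, I

A: works as a binder, no egg, no coconut — OK
B: has egg white, so not egg-free — no
C: only oats and banana; none excluded — keep
D: not usable as a binder; has coconut cream, so not coconut-free — out
E: no egg, no coconut — OK
F: works as a binder, no-added-sugar, no coconut — keep
G: not usable as a binder; has egg, so not egg-free (and 1 more) — reject
H: has egg, so not egg-free — no
I: has egg, so not egg-free; has coconut cream, so not coconut-free — reject
J: works as a binder, no-added-sugar, no egg — keep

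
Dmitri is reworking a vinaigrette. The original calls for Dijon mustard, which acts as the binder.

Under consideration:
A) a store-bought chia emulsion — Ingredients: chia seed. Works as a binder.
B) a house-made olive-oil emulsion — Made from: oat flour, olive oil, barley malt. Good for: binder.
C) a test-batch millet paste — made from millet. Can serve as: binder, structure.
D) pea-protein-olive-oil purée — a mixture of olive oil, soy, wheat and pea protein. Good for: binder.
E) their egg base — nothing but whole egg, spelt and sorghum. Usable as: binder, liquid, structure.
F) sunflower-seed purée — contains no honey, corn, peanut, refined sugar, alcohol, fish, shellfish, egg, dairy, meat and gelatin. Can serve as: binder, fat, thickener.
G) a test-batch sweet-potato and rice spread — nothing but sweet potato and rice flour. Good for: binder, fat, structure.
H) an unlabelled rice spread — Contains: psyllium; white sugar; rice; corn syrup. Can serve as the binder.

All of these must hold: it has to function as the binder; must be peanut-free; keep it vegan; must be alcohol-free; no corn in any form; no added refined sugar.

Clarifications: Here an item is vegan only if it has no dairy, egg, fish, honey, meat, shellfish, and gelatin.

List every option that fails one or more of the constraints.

A: all constraints satisfied — valid
B: works as a binder, no corn, no refined sugar — keep
C: only millet; none excluded — OK
D: works as a binder, no corn, vegan — valid
E: has whole egg, so not vegan — out
F: no peanut, no corn — valid
G: only rice flour and sweet potato; none excluded — OK
H: has corn syrup, so not corn-free; has white sugar, so not no-added-sugar — reject

E, H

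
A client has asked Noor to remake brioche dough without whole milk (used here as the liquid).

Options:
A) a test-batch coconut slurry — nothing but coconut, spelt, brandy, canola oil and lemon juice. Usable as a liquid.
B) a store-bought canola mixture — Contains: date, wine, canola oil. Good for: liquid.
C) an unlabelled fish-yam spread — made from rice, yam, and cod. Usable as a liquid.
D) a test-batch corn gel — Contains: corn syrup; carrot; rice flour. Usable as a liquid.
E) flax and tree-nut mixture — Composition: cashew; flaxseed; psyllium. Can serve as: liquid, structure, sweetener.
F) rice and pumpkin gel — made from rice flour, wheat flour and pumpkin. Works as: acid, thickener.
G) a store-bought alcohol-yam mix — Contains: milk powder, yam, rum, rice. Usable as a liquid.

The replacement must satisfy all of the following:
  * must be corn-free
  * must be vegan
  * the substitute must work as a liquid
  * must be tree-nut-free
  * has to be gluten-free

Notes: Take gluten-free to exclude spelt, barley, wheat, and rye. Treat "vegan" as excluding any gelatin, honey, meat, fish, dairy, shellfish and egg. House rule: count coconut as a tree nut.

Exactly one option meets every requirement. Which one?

A: has spelt, so not gluten-free; has coconut, so not tree-nut-free — no
B: works as a liquid, vegan, gluten-free — keep
C: has cod, so not vegan — reject
D: has corn syrup, so not corn-free — reject
E: has cashew, so not tree-nut-free — out
F: not usable as a liquid; has wheat flour, so not gluten-free — out
G: has milk powder, so not vegan — reject

B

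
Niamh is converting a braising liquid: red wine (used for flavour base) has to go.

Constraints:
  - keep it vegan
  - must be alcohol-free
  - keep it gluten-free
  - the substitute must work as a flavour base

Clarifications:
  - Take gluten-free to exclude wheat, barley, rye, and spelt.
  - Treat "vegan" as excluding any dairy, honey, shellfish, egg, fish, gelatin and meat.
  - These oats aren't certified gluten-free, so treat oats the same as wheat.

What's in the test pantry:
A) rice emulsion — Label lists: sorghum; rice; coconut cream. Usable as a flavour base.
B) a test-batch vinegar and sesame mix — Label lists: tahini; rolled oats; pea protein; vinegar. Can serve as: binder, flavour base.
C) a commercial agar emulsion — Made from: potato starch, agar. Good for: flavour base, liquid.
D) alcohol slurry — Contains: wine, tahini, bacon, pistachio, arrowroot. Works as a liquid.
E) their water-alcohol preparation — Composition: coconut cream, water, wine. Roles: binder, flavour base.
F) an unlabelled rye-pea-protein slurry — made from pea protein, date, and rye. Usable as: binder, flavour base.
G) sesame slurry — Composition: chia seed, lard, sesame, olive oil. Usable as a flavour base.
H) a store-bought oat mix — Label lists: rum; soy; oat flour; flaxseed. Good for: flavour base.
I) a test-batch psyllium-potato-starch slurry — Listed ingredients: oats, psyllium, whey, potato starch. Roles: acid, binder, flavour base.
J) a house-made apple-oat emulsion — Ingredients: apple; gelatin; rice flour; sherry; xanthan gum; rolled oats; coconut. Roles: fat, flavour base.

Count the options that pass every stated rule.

A: nothing on the exclusion list — OK
B: has rolled oats, so not gluten-free — out
C: works as a flavour base, vegan, no alcohol — keep
D: not usable as a flavour base; has bacon, so not vegan (and 1 more) — out
E: has wine, so not alcohol-free — no
F: has rye, so not gluten-free — reject
G: has lard, so not vegan — out
H: has oat flour, so not gluten-free; has rum, so not alcohol-free — out
I: has oats, so not gluten-free; has whey, so not vegan — no
J: has rolled oats, so not gluten-free; has gelatin, so not vegan (and 1 more) — reject

2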